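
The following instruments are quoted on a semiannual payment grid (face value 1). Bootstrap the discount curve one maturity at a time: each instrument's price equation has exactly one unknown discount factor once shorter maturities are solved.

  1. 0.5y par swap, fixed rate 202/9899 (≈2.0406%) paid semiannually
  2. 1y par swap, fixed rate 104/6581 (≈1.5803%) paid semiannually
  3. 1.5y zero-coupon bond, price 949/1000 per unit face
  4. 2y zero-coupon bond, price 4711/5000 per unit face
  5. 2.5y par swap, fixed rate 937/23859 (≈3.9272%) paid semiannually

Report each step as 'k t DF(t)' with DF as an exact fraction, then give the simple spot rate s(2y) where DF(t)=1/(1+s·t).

1 1/2 9899/10000
2 1 2461/2500
3 3/2 949/1000
4 2 4711/5000
5 5/2 9063/10000
s(2y) = (1/(4711/5000) − 1)/(2) = 289/9422 ≈ 3.0673%

step 1 [0.5y] swap r/2=101/9899: DF=(1 − 101/9899·(0))/(1+101/9899) = 9899/10000 ≈ 0.989900
step 2 [1y] swap r/2=52/6581: DF=(1 − 52/6581·(0.989900))/(1+52/6581) = 2461/2500 ≈ 0.984400
step 3 [1.5y] zero: DF = P = 949/1000 ≈ 0.949000
step 4 [2y] zero: DF = P = 4711/5000 ≈ 0.942200
step 5 [2.5y] swap r/2=937/47718: DF=(1 − 937/47718·(0.989900+0.984400+0.949000+0.942200))/(1+937/47718) = 9063/10000 ≈ 0.906300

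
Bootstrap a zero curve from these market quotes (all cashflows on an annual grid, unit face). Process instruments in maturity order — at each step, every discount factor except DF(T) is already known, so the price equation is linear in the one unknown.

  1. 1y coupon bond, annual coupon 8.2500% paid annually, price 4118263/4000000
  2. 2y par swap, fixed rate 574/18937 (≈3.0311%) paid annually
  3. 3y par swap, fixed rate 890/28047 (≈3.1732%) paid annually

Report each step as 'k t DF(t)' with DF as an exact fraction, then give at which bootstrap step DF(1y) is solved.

1 1 9511/10000
2 2 4713/5000
3 3 911/1000
DF(1y) is solved at step 1

step 1 [1y] bond c/1=33/400: DF=(4118263/4000000 − 33/400·(0))/(1+33/400) = 9511/10000 ≈ 0.951100
step 2 [2y] swap r/1=574/18937: DF=(1 − 574/18937·(0.951100))/(1+574/18937) = 4713/5000 ≈ 0.942600
step 3 [3y] swap r/1=890/28047: DF=(1 − 890/28047·(0.951100+0.942600))/(1+890/28047) = 911/1000 ≈ 0.911000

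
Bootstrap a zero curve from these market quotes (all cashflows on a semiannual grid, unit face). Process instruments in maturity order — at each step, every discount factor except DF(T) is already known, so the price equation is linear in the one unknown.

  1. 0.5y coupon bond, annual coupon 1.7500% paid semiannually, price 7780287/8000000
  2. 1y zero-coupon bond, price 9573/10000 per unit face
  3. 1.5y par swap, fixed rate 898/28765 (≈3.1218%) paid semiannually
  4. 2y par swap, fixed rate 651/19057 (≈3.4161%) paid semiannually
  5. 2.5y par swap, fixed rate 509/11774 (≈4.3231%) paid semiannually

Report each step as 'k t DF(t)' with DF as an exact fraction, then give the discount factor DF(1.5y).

1 1/2 9641/10000
2 1 9573/10000
3 3/2 9551/10000
4 2 9349/10000
5 5/2 4491/5000
DF(1.5y) = 9551/10000 ≈ 0.955100

step 1 [0.5y] bond c/2=7/800: DF=(7780287/8000000 − 7/800·(0))/(1+7/800) = 9641/10000 ≈ 0.964100
step 2 [1y] zero: DF = P = 9573/10000 ≈ 0.957300
step 3 [1.5y] swap r/2=449/28765: DF=(1 − 449/28765·(0.964100+0.957300))/(1+449/28765) = 9551/10000 ≈ 0.955100
step 4 [2y] swap r/2=651/38114: DF=(1 − 651/38114·(0.964100+0.957300+0.955100))/(1+651/38114) = 9349/10000 ≈ 0.934900
step 5 [2.5y] swap r/2=509/23548: DF=(1 − 509/23548·(0.964100+0.957300+0.955100+0.934900))/(1+509/23548) = 4491/5000 ≈ 0.898200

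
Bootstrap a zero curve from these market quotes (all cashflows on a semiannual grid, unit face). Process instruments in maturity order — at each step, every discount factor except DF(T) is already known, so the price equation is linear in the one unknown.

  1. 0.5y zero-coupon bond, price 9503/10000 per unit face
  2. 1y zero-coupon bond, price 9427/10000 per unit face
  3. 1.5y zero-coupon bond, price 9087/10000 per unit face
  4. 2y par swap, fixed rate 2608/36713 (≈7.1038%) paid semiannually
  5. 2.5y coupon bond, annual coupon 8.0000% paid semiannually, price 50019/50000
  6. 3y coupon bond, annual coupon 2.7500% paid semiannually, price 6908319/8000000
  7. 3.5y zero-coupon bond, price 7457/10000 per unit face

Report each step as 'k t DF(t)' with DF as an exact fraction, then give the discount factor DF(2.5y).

1 1/2 9503/10000
2 1 9427/10000
3 3/2 9087/10000
4 2 1087/1250
5 5/2 8207/10000
6 3 7909/10000
7 7/2 7457/10000
DF(2.5y) = 8207/10000 ≈ 0.820700

step 1 [0.5y] zero: DF = P = 9503/10000 ≈ 0.950300
step 2 [1y] zero: DF = P = 9427/10000 ≈ 0.942700
step 3 [1.5y] zero: DF = P = 9087/10000 ≈ 0.908700
step 4 [2y] swap r/2=1304/36713: DF=(1 − 1304/36713·(0.950300+0.942700+0.908700))/(1+1304/36713) = 1087/1250 ≈ 0.869600
step 5 [2.5y] bond c/2=1/25: DF=(50019/50000 − 1/25·(0.950300+0.942700+0.908700+0.869600))/(1+1/25) = 8207/10000 ≈ 0.820700
step 6 [3y] bond c/2=11/800: DF=(6908319/8000000 − 11/800·(0.950300+0.942700+0.908700+0.869600+0.820700))/(1+11/800) = 7909/10000 ≈ 0.790900
step 7 [3.5y] zero: DF = P = 7457/10000 ≈ 0.745700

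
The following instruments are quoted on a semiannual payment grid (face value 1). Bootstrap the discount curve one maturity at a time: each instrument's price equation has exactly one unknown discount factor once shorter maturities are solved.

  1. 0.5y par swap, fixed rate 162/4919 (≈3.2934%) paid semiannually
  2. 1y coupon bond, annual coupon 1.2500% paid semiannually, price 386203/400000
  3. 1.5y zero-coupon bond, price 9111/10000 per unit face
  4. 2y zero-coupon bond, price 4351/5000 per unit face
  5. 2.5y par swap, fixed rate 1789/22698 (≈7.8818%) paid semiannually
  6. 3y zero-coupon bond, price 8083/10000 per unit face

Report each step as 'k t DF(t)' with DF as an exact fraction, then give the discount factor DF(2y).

step 1 [0.5y] swap r/2=81/4919: DF=(1 − 81/4919·(0))/(1+81/4919) = 4919/5000 ≈ 0.983800
step 2 [1y] bond c/2=1/160: DF=(386203/400000 − 1/160·(0.983800))/(1+1/160) = 4767/5000 ≈ 0.953400
step 3 [1.5y] zero: DF = P = 9111/10000 ≈ 0.911100
step 4 [2y] zero: DF = P = 4351/5000 ≈ 0.870200
step 5 [2.5y] swap r/2=1789/45396: DF=(1 − 1789/45396·(0.983800+0.953400+0.911100+0.870200))/(1+1789/45396) = 8211/10000 ≈ 0.821100
step 6 [3y] zero: DF = P = 8083/10000 ≈ 0.808300

1 1/2 4919/5000
2 1 4767/5000
3 3/2 9111/10000
4 2 4351/5000
5 5/2 8211/10000
6 3 8083/10000
DF(2y) = 4351/5000 ≈ 0.870200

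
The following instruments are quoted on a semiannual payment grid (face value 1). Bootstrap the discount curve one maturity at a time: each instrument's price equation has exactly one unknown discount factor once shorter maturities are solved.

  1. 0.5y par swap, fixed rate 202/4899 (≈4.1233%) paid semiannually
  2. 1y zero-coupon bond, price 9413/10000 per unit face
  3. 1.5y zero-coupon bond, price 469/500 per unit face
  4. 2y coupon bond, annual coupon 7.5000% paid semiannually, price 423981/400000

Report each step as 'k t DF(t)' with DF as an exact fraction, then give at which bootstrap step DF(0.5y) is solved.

1 1/2 4899/5000
2 1 9413/10000
3 3/2 469/500
4 2 9183/10000
DF(0.5y) is solved at step 1

step 1 [0.5y] swap r/2=101/4899: DF=(1 − 101/4899·(0))/(1+101/4899) = 4899/5000 ≈ 0.979800
step 2 [1y] zero: DF = P = 9413/10000 ≈ 0.941300
step 3 [1.5y] zero: DF = P = 469/500 ≈ 0.938000
step 4 [2y] bond c/2=3/80: DF=(423981/400000 − 3/80·(0.979800+0.941300+0.938000))/(1+3/80) = 9183/10000 ≈ 0.918300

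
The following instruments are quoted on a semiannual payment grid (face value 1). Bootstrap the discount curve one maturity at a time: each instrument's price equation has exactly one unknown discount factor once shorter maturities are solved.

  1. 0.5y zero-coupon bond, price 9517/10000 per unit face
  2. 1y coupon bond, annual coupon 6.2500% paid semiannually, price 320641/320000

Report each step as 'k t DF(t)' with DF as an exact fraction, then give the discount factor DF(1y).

step 1 [0.5y] zero: DF = P = 9517/10000 ≈ 0.951700
step 2 [1y] bond c/2=1/32: DF=(320641/320000 − 1/32·(0.951700))/(1+1/32) = 2357/2500 ≈ 0.942800

1 1/2 9517/10000
2 1 2357/2500
DF(1y) = 2357/2500 ≈ 0.942800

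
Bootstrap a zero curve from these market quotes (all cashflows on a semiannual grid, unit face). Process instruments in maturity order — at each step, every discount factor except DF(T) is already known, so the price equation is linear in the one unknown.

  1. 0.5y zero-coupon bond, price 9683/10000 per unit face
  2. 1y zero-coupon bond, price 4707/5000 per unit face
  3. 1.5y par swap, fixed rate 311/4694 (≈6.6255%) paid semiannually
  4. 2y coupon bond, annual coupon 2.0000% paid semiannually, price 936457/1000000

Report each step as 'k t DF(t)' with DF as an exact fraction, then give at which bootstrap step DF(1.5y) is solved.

step 1 [0.5y] zero: DF = P = 9683/10000 ≈ 0.968300
step 2 [1y] zero: DF = P = 4707/5000 ≈ 0.941400
step 3 [1.5y] swap r/2=311/9388: DF=(1 − 311/9388·(0.968300+0.941400))/(1+311/9388) = 9067/10000 ≈ 0.906700
step 4 [2y] bond c/2=1/100: DF=(936457/1000000 − 1/100·(0.968300+0.941400+0.906700))/(1+1/100) = 8993/10000 ≈ 0.899300

1 1/2 9683/10000
2 1 4707/5000
3 3/2 9067/10000
4 2 8993/10000
DF(1.5y) is solved at step 3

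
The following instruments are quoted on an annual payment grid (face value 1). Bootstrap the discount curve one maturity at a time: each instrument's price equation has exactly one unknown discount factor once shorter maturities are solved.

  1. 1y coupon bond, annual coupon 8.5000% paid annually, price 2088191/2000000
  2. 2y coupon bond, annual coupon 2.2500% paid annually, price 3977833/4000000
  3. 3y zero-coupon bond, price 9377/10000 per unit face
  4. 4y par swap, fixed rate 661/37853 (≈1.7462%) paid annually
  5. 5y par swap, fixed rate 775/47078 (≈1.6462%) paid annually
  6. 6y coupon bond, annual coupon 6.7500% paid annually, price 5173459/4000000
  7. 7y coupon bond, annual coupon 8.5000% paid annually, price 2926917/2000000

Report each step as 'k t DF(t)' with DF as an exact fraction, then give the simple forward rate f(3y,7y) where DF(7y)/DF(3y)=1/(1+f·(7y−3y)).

step 1 [1y] bond c/1=17/200: DF=(2088191/2000000 − 17/200·(0))/(1+17/200) = 9623/10000 ≈ 0.962300
step 2 [2y] bond c/1=9/400: DF=(3977833/4000000 − 9/400·(0.962300))/(1+9/400) = 4757/5000 ≈ 0.951400
step 3 [3y] zero: DF = P = 9377/10000 ≈ 0.937700
step 4 [4y] swap r/1=661/37853: DF=(1 − 661/37853·(0.962300+0.951400+0.937700))/(1+661/37853) = 9339/10000 ≈ 0.933900
step 5 [5y] swap r/1=775/47078: DF=(1 − 775/47078·(0.962300+0.951400+0.937700+0.933900))/(1+775/47078) = 369/400 ≈ 0.922500
step 6 [6y] bond c/1=27/400: DF=(5173459/4000000 − 27/400·(0.962300+0.951400+0.937700+0.933900+0.922500))/(1+27/400) = 9139/10000 ≈ 0.913900
step 7 [7y] bond c/1=17/200: DF=(2926917/2000000 − 17/200·(0.962300+0.951400+0.937700+0.933900+0.922500+0.913900))/(1+17/200) = 2271/2500 ≈ 0.908400

1 1 9623/10000
2 2 4757/5000
3 3 9377/10000
4 4 9339/10000
5 5 369/400
6 6 9139/10000
7 7 2271/2500
f(3y,7y) = ((9377/10000)/(2271/2500) − 1)/(4) = 293/36336 ≈ 0.8064%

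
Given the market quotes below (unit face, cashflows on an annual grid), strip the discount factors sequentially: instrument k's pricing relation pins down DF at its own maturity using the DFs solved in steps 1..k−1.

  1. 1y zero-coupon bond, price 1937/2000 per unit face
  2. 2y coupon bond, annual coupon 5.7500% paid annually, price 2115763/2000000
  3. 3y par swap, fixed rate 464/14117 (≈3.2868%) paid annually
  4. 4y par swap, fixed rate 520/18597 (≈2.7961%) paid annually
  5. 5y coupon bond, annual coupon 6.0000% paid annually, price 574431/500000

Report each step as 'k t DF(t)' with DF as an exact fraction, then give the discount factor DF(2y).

1 1 1937/2000
2 2 9477/10000
3 3 567/625
4 4 112/125
5 5 8733/10000
DF(2y) = 9477/10000 ≈ 0.947700

step 1 [1y] zero: DF = P = 1937/2000 ≈ 0.968500
step 2 [2y] bond c/1=23/400: DF=(2115763/2000000 − 23/400·(0.968500))/(1+23/400) = 9477/10000 ≈ 0.947700
step 3 [3y] swap r/1=464/14117: DF=(1 − 464/14117·(0.968500+0.947700))/(1+464/14117) = 567/625 ≈ 0.907200
step 4 [4y] swap r/1=520/18597: DF=(1 − 520/18597·(0.968500+0.947700+0.907200))/(1+520/18597) = 112/125 ≈ 0.896000
step 5 [5y] bond c/1=3/50: DF=(574431/500000 − 3/50·(0.968500+0.947700+0.907200+0.896000))/(1+3/50) = 8733/10000 ≈ 0.873300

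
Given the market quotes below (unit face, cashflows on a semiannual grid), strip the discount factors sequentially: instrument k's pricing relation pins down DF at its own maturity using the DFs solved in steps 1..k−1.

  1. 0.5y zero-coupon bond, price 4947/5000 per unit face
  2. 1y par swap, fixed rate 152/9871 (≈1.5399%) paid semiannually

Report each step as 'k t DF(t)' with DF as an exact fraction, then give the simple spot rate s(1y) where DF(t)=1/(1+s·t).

step 1 [0.5y] zero: DF = P = 4947/5000 ≈ 0.989400
step 2 [1y] swap r/2=76/9871: DF=(1 − 76/9871·(0.989400))/(1+76/9871) = 1231/1250 ≈ 0.984800

1 1/2 4947/5000
2 1 1231/1250
s(1y) = (1/(1231/1250) − 1)/(1) = 19/1231 ≈ 1.5435%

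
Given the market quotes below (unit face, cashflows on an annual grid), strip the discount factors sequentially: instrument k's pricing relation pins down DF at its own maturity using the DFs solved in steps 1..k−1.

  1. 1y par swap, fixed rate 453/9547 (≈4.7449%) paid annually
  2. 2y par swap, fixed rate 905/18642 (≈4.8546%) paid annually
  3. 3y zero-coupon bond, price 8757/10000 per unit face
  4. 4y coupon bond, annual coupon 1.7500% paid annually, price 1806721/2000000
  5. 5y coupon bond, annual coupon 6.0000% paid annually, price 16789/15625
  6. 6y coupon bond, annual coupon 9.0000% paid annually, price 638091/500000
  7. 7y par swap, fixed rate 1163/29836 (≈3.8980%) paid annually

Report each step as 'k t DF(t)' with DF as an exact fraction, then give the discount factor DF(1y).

step 1 [1y] swap r/1=453/9547: DF=(1 − 453/9547·(0))/(1+453/9547) = 9547/10000 ≈ 0.954700
step 2 [2y] swap r/1=905/18642: DF=(1 − 905/18642·(0.954700))/(1+905/18642) = 1819/2000 ≈ 0.909500
step 3 [3y] zero: DF = P = 8757/10000 ≈ 0.875700
step 4 [4y] bond c/1=7/400: DF=(1806721/2000000 − 7/400·(0.954700+0.909500+0.875700))/(1+7/400) = 8407/10000 ≈ 0.840700
step 5 [5y] bond c/1=3/50: DF=(16789/15625 − 3/50·(0.954700+0.909500+0.875700+0.840700))/(1+3/50) = 811/1000 ≈ 0.811000
step 6 [6y] bond c/1=9/100: DF=(638091/500000 − 9/100·(0.954700+0.909500+0.875700+0.840700+0.811000))/(1+9/100) = 4041/5000 ≈ 0.808200
step 7 [7y] swap r/1=1163/29836: DF=(1 − 1163/29836·(0.954700+0.909500+0.875700+0.840700+0.811000+0.808200))/(1+1163/29836) = 3837/5000 ≈ 0.767400

1 1 9547/10000
2 2 1819/2000
3 3 8757/10000
4 4 8407/10000
5 5 811/1000
6 6 4041/5000
7 7 3837/5000
DF(1y) = 9547/10000 ≈ 0.954700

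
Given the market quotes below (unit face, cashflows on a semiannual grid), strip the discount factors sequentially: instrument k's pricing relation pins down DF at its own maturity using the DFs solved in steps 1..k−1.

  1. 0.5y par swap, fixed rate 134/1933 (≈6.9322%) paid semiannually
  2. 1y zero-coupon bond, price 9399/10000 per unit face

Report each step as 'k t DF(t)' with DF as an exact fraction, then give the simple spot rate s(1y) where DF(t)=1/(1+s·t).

step 1 [0.5y] swap r/2=67/1933: DF=(1 − 67/1933·(0))/(1+67/1933) = 1933/2000 ≈ 0.966500
step 2 [1y] zero: DF = P = 9399/10000 ≈ 0.939900

1 1/2 1933/2000
2 1 9399/10000
s(1y) = (1/(9399/10000) − 1)/(1) = 601/9399 ≈ 6.3943%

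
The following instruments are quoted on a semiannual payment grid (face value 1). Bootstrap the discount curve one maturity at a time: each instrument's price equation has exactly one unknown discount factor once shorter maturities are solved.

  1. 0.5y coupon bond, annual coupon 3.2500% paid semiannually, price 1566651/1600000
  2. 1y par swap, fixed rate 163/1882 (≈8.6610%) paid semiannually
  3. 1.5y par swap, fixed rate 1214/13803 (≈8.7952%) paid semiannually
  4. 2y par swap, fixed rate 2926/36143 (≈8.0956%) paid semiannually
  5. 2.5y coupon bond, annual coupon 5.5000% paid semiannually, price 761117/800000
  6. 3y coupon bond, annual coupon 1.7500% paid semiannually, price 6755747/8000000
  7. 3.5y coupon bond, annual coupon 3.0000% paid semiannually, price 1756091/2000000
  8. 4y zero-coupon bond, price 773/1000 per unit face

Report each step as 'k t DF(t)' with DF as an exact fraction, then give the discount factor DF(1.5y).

1 1/2 1927/2000
2 1 1837/2000
3 3/2 4393/5000
4 2 8537/10000
5 5/2 2073/2500
6 3 3993/5000
7 7/2 1969/2500
8 4 773/1000
DF(1.5y) = 4393/5000 ≈ 0.878600

step 1 [0.5y] bond c/2=13/800: DF=(1566651/1600000 − 13/800·(0))/(1+13/800) = 1927/2000 ≈ 0.963500
step 2 [1y] swap r/2=163/3764: DF=(1 − 163/3764·(0.963500))/(1+163/3764) = 1837/2000 ≈ 0.918500
step 3 [1.5y] swap r/2=607/13803: DF=(1 − 607/13803·(0.963500+0.918500))/(1+607/13803) = 4393/5000 ≈ 0.878600
step 4 [2y] swap r/2=1463/36143: DF=(1 − 1463/36143·(0.963500+0.918500+0.878600))/(1+1463/36143) = 8537/10000 ≈ 0.853700
step 5 [2.5y] bond c/2=11/400: DF=(761117/800000 − 11/400·(0.963500+0.918500+0.878600+0.853700))/(1+11/400) = 2073/2500 ≈ 0.829200
step 6 [3y] bond c/2=7/800: DF=(6755747/8000000 − 7/800·(0.963500+0.918500+0.878600+0.853700+0.829200))/(1+7/800) = 3993/5000 ≈ 0.798600
step 7 [3.5y] bond c/2=3/200: DF=(1756091/2000000 − 3/200·(0.963500+0.918500+0.878600+0.853700+0.829200+0.798600))/(1+3/200) = 1969/2500 ≈ 0.787600
step 8 [4y] zero: DF = P = 773/1000 ≈ 0.773000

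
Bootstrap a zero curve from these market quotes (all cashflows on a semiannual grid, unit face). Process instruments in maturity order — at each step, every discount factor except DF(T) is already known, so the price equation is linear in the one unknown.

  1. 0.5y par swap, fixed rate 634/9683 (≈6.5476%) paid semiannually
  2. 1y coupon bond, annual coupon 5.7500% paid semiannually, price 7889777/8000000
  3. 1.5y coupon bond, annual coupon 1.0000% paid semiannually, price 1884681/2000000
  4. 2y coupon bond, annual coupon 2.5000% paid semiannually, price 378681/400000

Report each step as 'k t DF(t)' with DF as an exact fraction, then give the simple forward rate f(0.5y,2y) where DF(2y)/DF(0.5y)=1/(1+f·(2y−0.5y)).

step 1 [0.5y] swap r/2=317/9683: DF=(1 − 317/9683·(0))/(1+317/9683) = 9683/10000 ≈ 0.968300
step 2 [1y] bond c/2=23/800: DF=(7889777/8000000 − 23/800·(0.968300))/(1+23/800) = 2329/2500 ≈ 0.931600
step 3 [1.5y] bond c/2=1/200: DF=(1884681/2000000 − 1/200·(0.968300+0.931600))/(1+1/200) = 4641/5000 ≈ 0.928200
step 4 [2y] bond c/2=1/80: DF=(378681/400000 − 1/80·(0.968300+0.931600+0.928200))/(1+1/80) = 9001/10000 ≈ 0.900100

1 1/2 9683/10000
2 1 2329/2500
3 3/2 4641/5000
4 2 9001/10000
f(0.5y,2y) = ((9683/10000)/(9001/10000) − 1)/(3/2) = 1364/27003 ≈ 5.0513%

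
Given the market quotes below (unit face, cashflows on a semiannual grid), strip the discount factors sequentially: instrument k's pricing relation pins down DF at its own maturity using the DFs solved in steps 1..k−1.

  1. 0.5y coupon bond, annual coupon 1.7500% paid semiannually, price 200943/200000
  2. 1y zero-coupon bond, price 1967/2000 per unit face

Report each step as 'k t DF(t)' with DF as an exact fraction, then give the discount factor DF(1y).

1 1/2 249/250
2 1 1967/2000
DF(1y) = 1967/2000 ≈ 0.983500

step 1 [0.5y] bond c/2=7/800: DF=(200943/200000 − 7/800·(0))/(1+7/800) = 249/250 ≈ 0.996000
step 2 [1y] zero: DF = P = 1967/2000 ≈ 0.983500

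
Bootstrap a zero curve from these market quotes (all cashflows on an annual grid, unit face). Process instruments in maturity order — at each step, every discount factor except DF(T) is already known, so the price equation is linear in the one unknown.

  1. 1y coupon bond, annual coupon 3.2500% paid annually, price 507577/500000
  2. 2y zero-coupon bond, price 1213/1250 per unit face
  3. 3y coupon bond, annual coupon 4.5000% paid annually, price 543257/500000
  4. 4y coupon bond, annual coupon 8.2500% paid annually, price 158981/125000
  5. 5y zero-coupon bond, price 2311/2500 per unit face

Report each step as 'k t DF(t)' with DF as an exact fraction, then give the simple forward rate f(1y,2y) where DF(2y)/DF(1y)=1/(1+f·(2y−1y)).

1 1 1229/1250
2 2 1213/1250
3 3 2389/2500
4 4 2383/2500
5 5 2311/2500
f(1y,2y) = ((1229/1250)/(1213/1250) − 1)/(1) = 16/1213 ≈ 1.3190%

step 1 [1y] bond c/1=13/400: DF=(507577/500000 − 13/400·(0))/(1+13/400) = 1229/1250 ≈ 0.983200
step 2 [2y] zero: DF = P = 1213/1250 ≈ 0.970400
step 3 [3y] bond c/1=9/200: DF=(543257/500000 − 9/200·(0.983200+0.970400))/(1+9/200) = 2389/2500 ≈ 0.955600
step 4 [4y] bond c/1=33/400: DF=(158981/125000 − 33/400·(0.983200+0.970400+0.955600))/(1+33/400) = 2383/2500 ≈ 0.953200
step 5 [5y] zero: DF = P = 2311/2500 ≈ 0.924400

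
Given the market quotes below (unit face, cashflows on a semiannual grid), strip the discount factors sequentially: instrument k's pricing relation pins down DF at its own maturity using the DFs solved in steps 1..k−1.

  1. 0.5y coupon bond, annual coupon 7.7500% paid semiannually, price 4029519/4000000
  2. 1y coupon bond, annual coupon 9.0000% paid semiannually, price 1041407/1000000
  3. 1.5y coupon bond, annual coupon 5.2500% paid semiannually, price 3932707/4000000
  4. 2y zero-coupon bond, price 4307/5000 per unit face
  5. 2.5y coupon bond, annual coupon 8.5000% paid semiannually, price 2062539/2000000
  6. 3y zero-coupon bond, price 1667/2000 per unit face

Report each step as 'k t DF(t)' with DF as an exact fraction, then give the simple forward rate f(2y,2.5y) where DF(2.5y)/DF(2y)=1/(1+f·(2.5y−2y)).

step 1 [0.5y] bond c/2=31/800: DF=(4029519/4000000 − 31/800·(0))/(1+31/800) = 4849/5000 ≈ 0.969800
step 2 [1y] bond c/2=9/200: DF=(1041407/1000000 − 9/200·(0.969800))/(1+9/200) = 2387/2500 ≈ 0.954800
step 3 [1.5y] bond c/2=21/800: DF=(3932707/4000000 − 21/800·(0.969800+0.954800))/(1+21/800) = 568/625 ≈ 0.908800
step 4 [2y] zero: DF = P = 4307/5000 ≈ 0.861400
step 5 [2.5y] bond c/2=17/400: DF=(2062539/2000000 − 17/400·(0.969800+0.954800+0.908800+0.861400))/(1+17/400) = 4193/5000 ≈ 0.838600
step 6 [3y] zero: DF = P = 1667/2000 ≈ 0.833500

1 1/2 4849/5000
2 1 2387/2500
3 3/2 568/625
4 2 4307/5000
5 5/2 4193/5000
6 3 1667/2000
f(2y,2.5y) = ((4307/5000)/(4193/5000) − 1)/(1/2) = 228/4193 ≈ 5.4376%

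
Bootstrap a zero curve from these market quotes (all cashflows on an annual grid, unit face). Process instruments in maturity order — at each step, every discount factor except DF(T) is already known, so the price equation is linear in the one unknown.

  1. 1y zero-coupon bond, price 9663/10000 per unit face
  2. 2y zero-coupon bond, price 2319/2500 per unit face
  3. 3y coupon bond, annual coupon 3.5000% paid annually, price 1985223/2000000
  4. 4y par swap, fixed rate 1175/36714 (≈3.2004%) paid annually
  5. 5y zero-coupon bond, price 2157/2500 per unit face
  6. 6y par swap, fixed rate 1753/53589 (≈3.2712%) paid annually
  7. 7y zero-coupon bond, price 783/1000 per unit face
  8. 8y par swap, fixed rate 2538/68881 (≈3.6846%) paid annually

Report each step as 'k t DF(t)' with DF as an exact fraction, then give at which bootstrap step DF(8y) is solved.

1 1 9663/10000
2 2 2319/2500
3 3 179/200
4 4 353/400
5 5 2157/2500
6 6 8247/10000
7 7 783/1000
8 8 3731/5000
DF(8y) is solved at step 8

step 1 [1y] zero: DF = P = 9663/10000 ≈ 0.966300
step 2 [2y] zero: DF = P = 2319/2500 ≈ 0.927600
step 3 [3y] bond c/1=7/200: DF=(1985223/2000000 − 7/200·(0.966300+0.927600))/(1+7/200) = 179/200 ≈ 0.895000
step 4 [4y] swap r/1=1175/36714: DF=(1 − 1175/36714·(0.966300+0.927600+0.895000))/(1+1175/36714) = 353/400 ≈ 0.882500
step 5 [5y] zero: DF = P = 2157/2500 ≈ 0.862800
step 6 [6y] swap r/1=1753/53589: DF=(1 − 1753/53589·(0.966300+0.927600+0.895000+0.882500+0.862800))/(1+1753/53589) = 8247/10000 ≈ 0.824700
step 7 [7y] zero: DF = P = 783/1000 ≈ 0.783000
step 8 [8y] swap r/1=2538/68881: DF=(1 − 2538/68881·(0.966300+0.927600+0.895000+0.882500+0.862800+0.824700+0.783000))/(1+2538/68881) = 3731/5000 ≈ 0.746200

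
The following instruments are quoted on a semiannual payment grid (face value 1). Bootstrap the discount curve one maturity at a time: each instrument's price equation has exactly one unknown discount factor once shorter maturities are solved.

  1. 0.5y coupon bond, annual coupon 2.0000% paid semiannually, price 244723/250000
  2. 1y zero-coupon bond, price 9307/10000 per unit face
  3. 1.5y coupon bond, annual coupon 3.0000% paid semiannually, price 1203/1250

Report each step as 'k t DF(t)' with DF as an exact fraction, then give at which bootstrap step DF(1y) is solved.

1 1/2 2423/2500
2 1 9307/10000
3 3/2 9201/10000
DF(1y) is solved at step 2

step 1 [0.5y] bond c/2=1/100: DF=(244723/250000 − 1/100·(0))/(1+1/100) = 2423/2500 ≈ 0.969200
step 2 [1y] zero: DF = P = 9307/10000 ≈ 0.930700
step 3 [1.5y] bond c/2=3/200: DF=(1203/1250 − 3/200·(0.969200+0.930700))/(1+3/200) = 9201/10000 ≈ 0.920100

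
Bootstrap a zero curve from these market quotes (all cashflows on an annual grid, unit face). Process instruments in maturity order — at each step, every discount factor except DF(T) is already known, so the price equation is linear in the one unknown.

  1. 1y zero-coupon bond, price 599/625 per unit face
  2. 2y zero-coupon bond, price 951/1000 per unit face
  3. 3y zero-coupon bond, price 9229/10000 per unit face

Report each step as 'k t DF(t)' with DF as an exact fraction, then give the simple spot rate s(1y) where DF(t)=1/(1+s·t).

1 1 599/625
2 2 951/1000
3 3 9229/10000
s(1y) = (1/(599/625) − 1)/(1) = 26/599 ≈ 4.3406%

step 1 [1y] zero: DF = P = 599/625 ≈ 0.958400
step 2 [2y] zero: DF = P = 951/1000 ≈ 0.951000
step 3 [3y] zero: DF = P = 9229/10000 ≈ 0.922900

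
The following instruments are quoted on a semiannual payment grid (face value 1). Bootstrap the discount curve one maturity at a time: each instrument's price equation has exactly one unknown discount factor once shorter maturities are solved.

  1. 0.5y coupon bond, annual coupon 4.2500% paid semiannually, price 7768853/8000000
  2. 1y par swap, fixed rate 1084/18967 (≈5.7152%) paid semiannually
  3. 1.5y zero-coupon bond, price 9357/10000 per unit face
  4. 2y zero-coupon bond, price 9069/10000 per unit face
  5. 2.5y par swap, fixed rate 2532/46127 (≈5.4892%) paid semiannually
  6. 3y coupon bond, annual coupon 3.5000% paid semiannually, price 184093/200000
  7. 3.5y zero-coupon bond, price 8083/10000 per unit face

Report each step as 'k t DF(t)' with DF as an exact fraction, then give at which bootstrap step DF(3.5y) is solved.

1 1/2 9509/10000
2 1 4729/5000
3 3/2 9357/10000
4 2 9069/10000
5 5/2 4367/5000
6 3 8253/10000
7 7/2 8083/10000
DF(3.5y) is solved at step 7

step 1 [0.5y] bond c/2=17/800: DF=(7768853/8000000 − 17/800·(0))/(1+17/800) = 9509/10000 ≈ 0.950900
step 2 [1y] swap r/2=542/18967: DF=(1 − 542/18967·(0.950900))/(1+542/18967) = 4729/5000 ≈ 0.945800
step 3 [1.5y] zero: DF = P = 9357/10000 ≈ 0.935700
step 4 [2y] zero: DF = P = 9069/10000 ≈ 0.906900
step 5 [2.5y] swap r/2=1266/46127: DF=(1 − 1266/46127·(0.950900+0.945800+0.935700+0.906900))/(1+1266/46127) = 4367/5000 ≈ 0.873400
step 6 [3y] bond c/2=7/400: DF=(184093/200000 − 7/400·(0.950900+0.945800+0.935700+0.906900+0.873400))/(1+7/400) = 8253/10000 ≈ 0.825300
step 7 [3.5y] zero: DF = P = 8083/10000 ≈ 0.808300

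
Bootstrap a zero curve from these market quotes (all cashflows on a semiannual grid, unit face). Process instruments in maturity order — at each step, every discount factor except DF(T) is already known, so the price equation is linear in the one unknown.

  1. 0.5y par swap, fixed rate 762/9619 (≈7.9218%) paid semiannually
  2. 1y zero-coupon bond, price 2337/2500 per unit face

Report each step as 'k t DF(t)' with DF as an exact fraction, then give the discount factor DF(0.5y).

step 1 [0.5y] swap r/2=381/9619: DF=(1 − 381/9619·(0))/(1+381/9619) = 9619/10000 ≈ 0.961900
step 2 [1y] zero: DF = P = 2337/2500 ≈ 0.934800

1 1/2 9619/10000
2 1 2337/2500
DF(0.5y) = 9619/10000 ≈ 0.961900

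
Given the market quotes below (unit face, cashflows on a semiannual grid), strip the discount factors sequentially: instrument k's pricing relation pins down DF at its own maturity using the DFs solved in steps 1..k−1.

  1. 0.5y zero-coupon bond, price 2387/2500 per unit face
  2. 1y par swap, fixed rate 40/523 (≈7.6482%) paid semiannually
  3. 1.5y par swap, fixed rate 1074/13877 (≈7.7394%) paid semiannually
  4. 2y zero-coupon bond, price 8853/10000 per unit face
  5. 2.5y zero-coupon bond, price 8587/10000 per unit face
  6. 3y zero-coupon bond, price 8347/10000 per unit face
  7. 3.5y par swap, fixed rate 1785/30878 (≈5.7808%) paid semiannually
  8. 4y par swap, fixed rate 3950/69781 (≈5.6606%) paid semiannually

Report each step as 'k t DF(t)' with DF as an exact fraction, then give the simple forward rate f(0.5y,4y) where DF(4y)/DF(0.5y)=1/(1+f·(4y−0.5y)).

step 1 [0.5y] zero: DF = P = 2387/2500 ≈ 0.954800
step 2 [1y] swap r/2=20/523: DF=(1 − 20/523·(0.954800))/(1+20/523) = 116/125 ≈ 0.928000
step 3 [1.5y] swap r/2=537/13877: DF=(1 − 537/13877·(0.954800+0.928000))/(1+537/13877) = 4463/5000 ≈ 0.892600
step 4 [2y] zero: DF = P = 8853/10000 ≈ 0.885300
step 5 [2.5y] zero: DF = P = 8587/10000 ≈ 0.858700
step 6 [3y] zero: DF = P = 8347/10000 ≈ 0.834700
step 7 [3.5y] swap r/2=1785/61756: DF=(1 − 1785/61756·(0.954800+0.928000+0.892600+0.885300+0.858700+0.834700))/(1+1785/61756) = 1643/2000 ≈ 0.821500
step 8 [4y] swap r/2=1975/69781: DF=(1 − 1975/69781·(0.954800+0.928000+0.892600+0.885300+0.858700+0.834700+0.821500))/(1+1975/69781) = 321/400 ≈ 0.802500

1 1/2 2387/2500
2 1 116/125
3 3/2 4463/5000
4 2 8853/10000
5 5/2 8587/10000
6 3 8347/10000
7 7/2 1643/2000
8 4 321/400
f(0.5y,4y) = ((2387/2500)/(321/400) − 1)/(7/2) = 3046/56175 ≈ 5.4223%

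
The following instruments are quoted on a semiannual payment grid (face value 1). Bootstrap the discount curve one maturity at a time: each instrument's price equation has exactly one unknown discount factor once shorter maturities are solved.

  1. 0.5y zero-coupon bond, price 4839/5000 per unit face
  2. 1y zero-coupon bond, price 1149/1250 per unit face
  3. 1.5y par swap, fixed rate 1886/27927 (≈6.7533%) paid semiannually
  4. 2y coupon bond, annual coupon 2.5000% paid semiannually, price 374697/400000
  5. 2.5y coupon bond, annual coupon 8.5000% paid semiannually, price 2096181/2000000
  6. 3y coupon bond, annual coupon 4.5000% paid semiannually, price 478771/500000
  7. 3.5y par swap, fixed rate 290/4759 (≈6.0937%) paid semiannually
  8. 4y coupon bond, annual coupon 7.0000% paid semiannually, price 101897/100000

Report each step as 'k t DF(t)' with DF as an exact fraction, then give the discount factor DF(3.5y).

1 1/2 4839/5000
2 1 1149/1250
3 3/2 9057/10000
4 2 8907/10000
5 5/2 1069/1250
6 3 4183/5000
7 7/2 1623/2000
8 4 7753/10000
DF(3.5y) = 1623/2000 ≈ 0.811500

step 1 [0.5y] zero: DF = P = 4839/5000 ≈ 0.967800
step 2 [1y] zero: DF = P = 1149/1250 ≈ 0.919200
step 3 [1.5y] swap r/2=943/27927: DF=(1 − 943/27927·(0.967800+0.919200))/(1+943/27927) = 9057/10000 ≈ 0.905700
step 4 [2y] bond c/2=1/80: DF=(374697/400000 − 1/80·(0.967800+0.919200+0.905700))/(1+1/80) = 8907/10000 ≈ 0.890700
step 5 [2.5y] bond c/2=17/400: DF=(2096181/2000000 − 17/400·(0.967800+0.919200+0.905700+0.890700))/(1+17/400) = 1069/1250 ≈ 0.855200
step 6 [3y] bond c/2=9/400: DF=(478771/500000 − 9/400·(0.967800+0.919200+0.905700+0.890700+0.855200))/(1+9/400) = 4183/5000 ≈ 0.836600
step 7 [3.5y] swap r/2=145/4759: DF=(1 − 145/4759·(0.967800+0.919200+0.905700+0.890700+0.855200+0.836600))/(1+145/4759) = 1623/2000 ≈ 0.811500
step 8 [4y] bond c/2=7/200: DF=(101897/100000 − 7/200·(0.967800+0.919200+0.905700+0.890700+0.855200+0.836600+0.811500))/(1+7/200) = 7753/10000 ≈ 0.775300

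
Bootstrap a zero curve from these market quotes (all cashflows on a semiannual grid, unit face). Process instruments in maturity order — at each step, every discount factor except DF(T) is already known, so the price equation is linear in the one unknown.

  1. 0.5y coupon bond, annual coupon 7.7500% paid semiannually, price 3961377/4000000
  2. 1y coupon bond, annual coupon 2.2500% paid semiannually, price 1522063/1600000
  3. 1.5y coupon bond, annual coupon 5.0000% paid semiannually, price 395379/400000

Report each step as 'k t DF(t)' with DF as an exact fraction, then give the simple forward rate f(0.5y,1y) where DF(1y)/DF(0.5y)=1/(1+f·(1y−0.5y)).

step 1 [0.5y] bond c/2=31/800: DF=(3961377/4000000 − 31/800·(0))/(1+31/800) = 4767/5000 ≈ 0.953400
step 2 [1y] bond c/2=9/800: DF=(1522063/1600000 − 9/800·(0.953400))/(1+9/800) = 9301/10000 ≈ 0.930100
step 3 [1.5y] bond c/2=1/40: DF=(395379/400000 − 1/40·(0.953400+0.930100))/(1+1/40) = 574/625 ≈ 0.918400

1 1/2 4767/5000
2 1 9301/10000
3 3/2 574/625
f(0.5y,1y) = ((4767/5000)/(9301/10000) − 1)/(1/2) = 466/9301 ≈ 5.0102%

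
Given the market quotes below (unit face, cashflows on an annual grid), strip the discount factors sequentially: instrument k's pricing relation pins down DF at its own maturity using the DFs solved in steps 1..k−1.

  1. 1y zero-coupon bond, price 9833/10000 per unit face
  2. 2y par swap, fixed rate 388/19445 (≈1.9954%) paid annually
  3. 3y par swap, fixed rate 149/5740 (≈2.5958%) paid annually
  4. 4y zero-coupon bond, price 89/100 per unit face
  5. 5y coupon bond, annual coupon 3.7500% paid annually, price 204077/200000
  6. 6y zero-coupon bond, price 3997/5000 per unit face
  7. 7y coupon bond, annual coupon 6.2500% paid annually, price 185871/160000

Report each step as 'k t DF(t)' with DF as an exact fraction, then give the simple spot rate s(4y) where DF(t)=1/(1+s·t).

1 1 9833/10000
2 2 2403/2500
3 3 1851/2000
4 4 89/100
5 5 2119/2500
6 6 3997/5000
7 7 7753/10000
s(4y) = (1/(89/100) − 1)/(4) = 11/356 ≈ 3.0899%

step 1 [1y] zero: DF = P = 9833/10000 ≈ 0.983300
step 2 [2y] swap r/1=388/19445: DF=(1 − 388/19445·(0.983300))/(1+388/19445) = 2403/2500 ≈ 0.961200
step 3 [3y] swap r/1=149/5740: DF=(1 − 149/5740·(0.983300+0.961200))/(1+149/5740) = 1851/2000 ≈ 0.925500
step 4 [4y] zero: DF = P = 89/100 ≈ 0.890000
step 5 [5y] bond c/1=3/80: DF=(204077/200000 − 3/80·(0.983300+0.961200+0.925500+0.890000))/(1+3/80) = 2119/2500 ≈ 0.847600
step 6 [6y] zero: DF = P = 3997/5000 ≈ 0.799400
step 7 [7y] bond c/1=1/16: DF=(185871/160000 − 1/16·(0.983300+0.961200+0.925500+0.890000+0.847600+0.799400))/(1+1/16) = 7753/10000 ≈ 0.775300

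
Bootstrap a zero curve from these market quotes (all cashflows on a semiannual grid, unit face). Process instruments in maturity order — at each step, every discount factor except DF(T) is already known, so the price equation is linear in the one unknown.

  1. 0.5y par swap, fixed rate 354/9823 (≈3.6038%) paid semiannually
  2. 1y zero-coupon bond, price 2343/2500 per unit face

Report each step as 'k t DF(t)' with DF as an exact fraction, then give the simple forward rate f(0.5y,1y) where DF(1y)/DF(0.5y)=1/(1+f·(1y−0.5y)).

1 1/2 9823/10000
2 1 2343/2500
f(0.5y,1y) = ((9823/10000)/(2343/2500) − 1)/(1/2) = 41/426 ≈ 9.6244%

step 1 [0.5y] swap r/2=177/9823: DF=(1 − 177/9823·(0))/(1+177/9823) = 9823/10000 ≈ 0.982300
step 2 [1y] zero: DF = P = 2343/2500 ≈ 0.937200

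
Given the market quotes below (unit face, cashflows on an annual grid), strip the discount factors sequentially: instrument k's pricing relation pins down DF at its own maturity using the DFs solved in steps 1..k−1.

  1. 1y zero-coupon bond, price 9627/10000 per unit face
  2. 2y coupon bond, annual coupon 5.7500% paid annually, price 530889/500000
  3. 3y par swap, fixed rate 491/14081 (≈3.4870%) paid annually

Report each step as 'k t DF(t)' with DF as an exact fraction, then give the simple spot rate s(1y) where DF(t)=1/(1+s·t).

1 1 9627/10000
2 2 9517/10000
3 3 4509/5000
s(1y) = (1/(9627/10000) − 1)/(1) = 373/9627 ≈ 3.8745%

step 1 [1y] zero: DF = P = 9627/10000 ≈ 0.962700
step 2 [2y] bond c/1=23/400: DF=(530889/500000 − 23/400·(0.962700))/(1+23/400) = 9517/10000 ≈ 0.951700
step 3 [3y] swap r/1=491/14081: DF=(1 − 491/14081·(0.962700+0.951700))/(1+491/14081) = 4509/5000 ≈ 0.901800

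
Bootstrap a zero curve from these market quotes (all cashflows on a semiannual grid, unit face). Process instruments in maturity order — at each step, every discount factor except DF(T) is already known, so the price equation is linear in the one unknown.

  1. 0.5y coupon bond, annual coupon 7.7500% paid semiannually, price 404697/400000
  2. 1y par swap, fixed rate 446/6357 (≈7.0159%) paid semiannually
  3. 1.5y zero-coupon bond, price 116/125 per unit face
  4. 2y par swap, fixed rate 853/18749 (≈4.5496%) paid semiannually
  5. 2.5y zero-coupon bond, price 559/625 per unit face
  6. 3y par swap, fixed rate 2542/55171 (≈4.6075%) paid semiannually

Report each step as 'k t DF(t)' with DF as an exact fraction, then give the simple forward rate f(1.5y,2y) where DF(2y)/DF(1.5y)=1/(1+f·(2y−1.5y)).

step 1 [0.5y] bond c/2=31/800: DF=(404697/400000 − 31/800·(0))/(1+31/800) = 487/500 ≈ 0.974000
step 2 [1y] swap r/2=223/6357: DF=(1 − 223/6357·(0.974000))/(1+223/6357) = 9331/10000 ≈ 0.933100
step 3 [1.5y] zero: DF = P = 116/125 ≈ 0.928000
step 4 [2y] swap r/2=853/37498: DF=(1 − 853/37498·(0.974000+0.933100+0.928000))/(1+853/37498) = 9147/10000 ≈ 0.914700
step 5 [2.5y] zero: DF = P = 559/625 ≈ 0.894400
step 6 [3y] swap r/2=1271/55171: DF=(1 − 1271/55171·(0.974000+0.933100+0.928000+0.914700+0.894400))/(1+1271/55171) = 8729/10000 ≈ 0.872900

1 1/2 487/500
2 1 9331/10000
3 3/2 116/125
4 2 9147/10000
5 5/2 559/625
6 3 8729/10000
f(1.5y,2y) = ((116/125)/(9147/10000) − 1)/(1/2) = 266/9147 ≈ 2.9081%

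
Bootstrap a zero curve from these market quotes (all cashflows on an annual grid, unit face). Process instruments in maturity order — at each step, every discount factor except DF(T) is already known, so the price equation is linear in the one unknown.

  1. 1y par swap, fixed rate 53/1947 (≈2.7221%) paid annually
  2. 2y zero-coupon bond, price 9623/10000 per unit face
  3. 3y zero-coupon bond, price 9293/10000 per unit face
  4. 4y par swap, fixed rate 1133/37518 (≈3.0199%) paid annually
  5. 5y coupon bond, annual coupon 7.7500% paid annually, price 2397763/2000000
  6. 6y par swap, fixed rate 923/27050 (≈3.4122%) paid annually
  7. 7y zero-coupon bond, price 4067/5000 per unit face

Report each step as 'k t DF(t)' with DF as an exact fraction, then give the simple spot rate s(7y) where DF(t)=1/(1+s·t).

1 1 1947/2000
2 2 9623/10000
3 3 9293/10000
4 4 8867/10000
5 5 2107/2500
6 6 4077/5000
7 7 4067/5000
s(7y) = (1/(4067/5000) − 1)/(7) = 933/28469 ≈ 3.2772%

step 1 [1y] swap r/1=53/1947: DF=(1 − 53/1947·(0))/(1+53/1947) = 1947/2000 ≈ 0.973500
step 2 [2y] zero: DF = P = 9623/10000 ≈ 0.962300
step 3 [3y] zero: DF = P = 9293/10000 ≈ 0.929300
step 4 [4y] swap r/1=1133/37518: DF=(1 − 1133/37518·(0.973500+0.962300+0.929300))/(1+1133/37518) = 8867/10000 ≈ 0.886700
step 5 [5y] bond c/1=31/400: DF=(2397763/2000000 − 31/400·(0.973500+0.962300+0.929300+0.886700))/(1+31/400) = 2107/2500 ≈ 0.842800
step 6 [6y] swap r/1=923/27050: DF=(1 − 923/27050·(0.973500+0.962300+0.929300+0.886700+0.842800))/(1+923/27050) = 4077/5000 ≈ 0.815400
step 7 [7y] zero: DF = P = 4067/5000 ≈ 0.813400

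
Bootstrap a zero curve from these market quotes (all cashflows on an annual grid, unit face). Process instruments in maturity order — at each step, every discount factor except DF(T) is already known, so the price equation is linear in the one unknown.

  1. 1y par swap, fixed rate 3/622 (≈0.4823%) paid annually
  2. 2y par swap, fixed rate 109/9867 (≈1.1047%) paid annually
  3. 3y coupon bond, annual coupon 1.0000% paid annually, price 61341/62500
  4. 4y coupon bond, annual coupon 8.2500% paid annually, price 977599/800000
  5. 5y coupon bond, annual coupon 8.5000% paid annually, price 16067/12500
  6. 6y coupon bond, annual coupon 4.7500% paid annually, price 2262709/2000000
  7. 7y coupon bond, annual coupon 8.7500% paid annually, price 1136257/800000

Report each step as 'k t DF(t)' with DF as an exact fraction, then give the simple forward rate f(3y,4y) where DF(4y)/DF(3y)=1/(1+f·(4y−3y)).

1 1 622/625
2 2 4891/5000
3 3 4761/5000
4 4 9059/10000
5 5 1769/2000
6 6 4331/5000
7 7 8569/10000
f(3y,4y) = ((4761/5000)/(9059/10000) − 1)/(1) = 463/9059 ≈ 5.1109%

step 1 [1y] swap r/1=3/622: DF=(1 − 3/622·(0))/(1+3/622) = 622/625 ≈ 0.995200
step 2 [2y] swap r/1=109/9867: DF=(1 − 109/9867·(0.995200))/(1+109/9867) = 4891/5000 ≈ 0.978200
step 3 [3y] bond c/1=1/100: DF=(61341/62500 − 1/100·(0.995200+0.978200))/(1+1/100) = 4761/5000 ≈ 0.952200
step 4 [4y] bond c/1=33/400: DF=(977599/800000 − 33/400·(0.995200+0.978200+0.952200))/(1+33/400) = 9059/10000 ≈ 0.905900
step 5 [5y] bond c/1=17/200: DF=(16067/12500 − 17/200·(0.995200+0.978200+0.952200+0.905900))/(1+17/200) = 1769/2000 ≈ 0.884500
step 6 [6y] bond c/1=19/400: DF=(2262709/2000000 − 19/400·(0.995200+0.978200+0.952200+0.905900+0.884500))/(1+19/400) = 4331/5000 ≈ 0.866200
step 7 [7y] bond c/1=7/80: DF=(1136257/800000 − 7/80·(0.995200+0.978200+0.952200+0.905900+0.884500+0.866200))/(1+7/80) = 8569/10000 ≈ 0.856900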